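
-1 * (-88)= 88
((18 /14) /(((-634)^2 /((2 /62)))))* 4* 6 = 54 /21806113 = 0.00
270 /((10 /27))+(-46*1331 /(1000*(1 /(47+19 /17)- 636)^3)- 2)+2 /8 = 51196752961132063411191 /70397735227743195500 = 727.25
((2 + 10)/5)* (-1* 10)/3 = -8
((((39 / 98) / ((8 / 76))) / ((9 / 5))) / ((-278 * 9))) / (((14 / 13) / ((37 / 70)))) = -118807 / 288350496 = -0.00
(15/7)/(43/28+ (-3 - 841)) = -20/7863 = -0.00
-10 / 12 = -5 / 6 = -0.83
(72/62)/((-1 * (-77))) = 36/2387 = 0.02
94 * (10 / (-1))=-940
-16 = -16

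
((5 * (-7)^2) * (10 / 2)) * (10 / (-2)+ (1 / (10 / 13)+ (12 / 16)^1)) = -14455 / 4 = -3613.75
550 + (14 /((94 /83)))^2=1552511 /2209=702.81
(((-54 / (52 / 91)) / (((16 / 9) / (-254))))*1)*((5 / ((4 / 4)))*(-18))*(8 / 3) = -3240405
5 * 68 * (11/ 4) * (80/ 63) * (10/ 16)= 46750/ 63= 742.06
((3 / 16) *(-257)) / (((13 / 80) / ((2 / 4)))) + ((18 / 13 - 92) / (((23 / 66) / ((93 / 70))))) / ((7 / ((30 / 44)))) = -5330571 / 29302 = -181.92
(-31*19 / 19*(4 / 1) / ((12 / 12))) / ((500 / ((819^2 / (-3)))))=6931197 / 125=55449.58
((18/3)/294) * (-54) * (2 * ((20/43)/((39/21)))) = -2160/3913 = -0.55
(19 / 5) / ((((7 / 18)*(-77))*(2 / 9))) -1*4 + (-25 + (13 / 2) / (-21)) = -483169 / 16170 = -29.88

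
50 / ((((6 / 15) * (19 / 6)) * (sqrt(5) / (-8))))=-1200 * sqrt(5) / 19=-141.23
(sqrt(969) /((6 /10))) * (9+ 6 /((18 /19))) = 230 * sqrt(969) /9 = 795.51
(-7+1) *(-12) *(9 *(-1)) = -648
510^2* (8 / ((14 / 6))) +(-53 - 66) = 6241567 / 7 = 891652.43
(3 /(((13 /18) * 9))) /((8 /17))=51 /52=0.98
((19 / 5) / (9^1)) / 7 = 19 / 315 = 0.06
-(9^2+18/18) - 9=-91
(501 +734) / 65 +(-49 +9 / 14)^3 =-113059.98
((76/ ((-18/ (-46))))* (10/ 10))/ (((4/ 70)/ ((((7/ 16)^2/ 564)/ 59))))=0.02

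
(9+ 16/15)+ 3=13.07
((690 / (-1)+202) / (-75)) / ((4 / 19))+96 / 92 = 55114 / 1725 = 31.95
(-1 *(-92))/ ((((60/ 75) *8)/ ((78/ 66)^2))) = 19435/ 968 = 20.08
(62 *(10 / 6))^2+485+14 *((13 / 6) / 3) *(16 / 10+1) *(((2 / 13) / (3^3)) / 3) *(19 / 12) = 244131679 / 21870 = 11162.86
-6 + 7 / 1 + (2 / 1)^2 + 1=6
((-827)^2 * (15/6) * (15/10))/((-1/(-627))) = 6432352245/4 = 1608088061.25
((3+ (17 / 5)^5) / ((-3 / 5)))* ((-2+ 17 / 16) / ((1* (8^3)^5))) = 89327 / 4398046511104000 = 0.00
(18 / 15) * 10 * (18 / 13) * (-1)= -216 / 13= -16.62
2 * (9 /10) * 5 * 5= 45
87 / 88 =0.99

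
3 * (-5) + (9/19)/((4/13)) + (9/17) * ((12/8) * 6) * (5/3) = -5.52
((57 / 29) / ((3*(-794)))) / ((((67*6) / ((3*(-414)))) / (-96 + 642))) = 1073709 / 771371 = 1.39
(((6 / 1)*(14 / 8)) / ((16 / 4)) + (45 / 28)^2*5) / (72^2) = 4061 / 1354752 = 0.00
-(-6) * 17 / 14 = 51 / 7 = 7.29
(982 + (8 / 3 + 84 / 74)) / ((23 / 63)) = 2297904 / 851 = 2700.24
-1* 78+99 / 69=-1761 / 23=-76.57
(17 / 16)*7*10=74.38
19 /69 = 0.28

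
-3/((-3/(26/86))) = 13/43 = 0.30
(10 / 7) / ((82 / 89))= 445 / 287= 1.55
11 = 11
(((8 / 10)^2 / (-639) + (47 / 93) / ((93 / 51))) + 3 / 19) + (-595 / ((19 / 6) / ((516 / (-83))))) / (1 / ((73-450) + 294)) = -28280053584394 / 291687525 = -96953.25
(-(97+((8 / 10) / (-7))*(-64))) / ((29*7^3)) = -3651 / 348145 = -0.01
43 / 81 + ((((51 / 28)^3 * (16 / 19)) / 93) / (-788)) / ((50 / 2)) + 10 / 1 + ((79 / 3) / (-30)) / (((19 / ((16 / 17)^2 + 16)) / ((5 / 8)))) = 3742783899551447 / 372664903388400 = 10.04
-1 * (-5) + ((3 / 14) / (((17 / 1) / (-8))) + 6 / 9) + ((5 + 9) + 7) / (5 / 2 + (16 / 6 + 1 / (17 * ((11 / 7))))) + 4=28351819 / 2084523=13.60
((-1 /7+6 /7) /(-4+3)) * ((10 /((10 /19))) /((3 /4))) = -380 /21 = -18.10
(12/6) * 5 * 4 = 40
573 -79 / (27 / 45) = 1324 / 3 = 441.33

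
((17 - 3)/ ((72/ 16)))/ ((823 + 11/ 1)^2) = 7/ 1565001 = 0.00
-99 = -99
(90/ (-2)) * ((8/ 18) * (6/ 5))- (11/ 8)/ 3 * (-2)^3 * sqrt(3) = -17.65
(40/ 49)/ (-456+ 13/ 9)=-360/ 200459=-0.00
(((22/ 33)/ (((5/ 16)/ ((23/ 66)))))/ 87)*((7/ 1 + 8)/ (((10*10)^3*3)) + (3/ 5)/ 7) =2760161/ 3768187500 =0.00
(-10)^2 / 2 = 50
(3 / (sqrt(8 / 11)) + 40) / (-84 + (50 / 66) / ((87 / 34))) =-57420 / 120157 - 8613 * sqrt(22) / 961256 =-0.52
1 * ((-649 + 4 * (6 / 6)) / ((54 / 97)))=-20855 / 18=-1158.61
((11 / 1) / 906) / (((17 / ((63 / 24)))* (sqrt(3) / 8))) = 0.01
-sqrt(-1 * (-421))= -sqrt(421)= -20.52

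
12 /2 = 6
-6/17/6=-1/17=-0.06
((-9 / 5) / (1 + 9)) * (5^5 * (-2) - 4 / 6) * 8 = 225024 / 25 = 9000.96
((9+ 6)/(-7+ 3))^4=50625/256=197.75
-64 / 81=-0.79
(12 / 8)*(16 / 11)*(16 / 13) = 384 / 143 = 2.69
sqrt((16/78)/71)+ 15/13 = 2*sqrt(5538)/2769+ 15/13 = 1.21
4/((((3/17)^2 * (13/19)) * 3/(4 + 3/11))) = 1032308/3861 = 267.37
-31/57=-0.54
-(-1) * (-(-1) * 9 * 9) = 81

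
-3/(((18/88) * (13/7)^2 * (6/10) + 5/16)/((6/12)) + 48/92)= -1487640/988441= -1.51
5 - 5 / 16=75 / 16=4.69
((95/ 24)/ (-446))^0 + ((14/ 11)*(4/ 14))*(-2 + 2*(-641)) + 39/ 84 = -143357/ 308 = -465.44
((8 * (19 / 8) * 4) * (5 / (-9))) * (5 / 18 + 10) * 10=-351500 / 81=-4339.51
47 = 47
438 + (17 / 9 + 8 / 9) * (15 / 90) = 23677 / 54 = 438.46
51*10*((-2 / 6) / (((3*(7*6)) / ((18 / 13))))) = -170 / 91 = -1.87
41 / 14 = 2.93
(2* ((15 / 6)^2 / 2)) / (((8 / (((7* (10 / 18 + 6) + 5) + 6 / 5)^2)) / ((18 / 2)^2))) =171698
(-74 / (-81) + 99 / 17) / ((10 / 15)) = 9277 / 918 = 10.11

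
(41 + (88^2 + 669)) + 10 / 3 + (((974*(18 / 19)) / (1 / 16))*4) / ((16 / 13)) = 56439.65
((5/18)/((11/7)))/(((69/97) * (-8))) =-3395/109296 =-0.03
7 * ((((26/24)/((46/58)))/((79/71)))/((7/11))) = 294437/21804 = 13.50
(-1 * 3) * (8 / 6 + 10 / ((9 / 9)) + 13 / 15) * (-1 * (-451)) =-82533 / 5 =-16506.60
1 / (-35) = -0.03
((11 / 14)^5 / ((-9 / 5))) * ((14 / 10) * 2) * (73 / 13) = -2.62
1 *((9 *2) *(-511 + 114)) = -7146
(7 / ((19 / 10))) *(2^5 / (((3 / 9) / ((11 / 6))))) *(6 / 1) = 73920 / 19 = 3890.53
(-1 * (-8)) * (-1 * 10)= -80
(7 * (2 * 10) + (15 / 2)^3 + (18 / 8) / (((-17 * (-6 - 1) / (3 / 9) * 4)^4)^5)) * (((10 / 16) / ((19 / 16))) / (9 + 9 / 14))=310471213948480939803085918749817907150441889081130264437813411841 / 10123739568127806904114608378748233679845967843548058201595314176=30.67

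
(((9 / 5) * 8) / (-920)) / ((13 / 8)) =-72 / 7475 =-0.01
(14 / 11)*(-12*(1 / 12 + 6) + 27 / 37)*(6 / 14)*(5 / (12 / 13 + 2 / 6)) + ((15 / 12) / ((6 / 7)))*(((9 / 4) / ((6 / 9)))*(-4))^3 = -682834275 / 182336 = -3744.92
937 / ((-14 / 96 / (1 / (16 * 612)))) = -937 / 1428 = -0.66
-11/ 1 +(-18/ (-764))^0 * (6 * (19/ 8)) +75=313/ 4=78.25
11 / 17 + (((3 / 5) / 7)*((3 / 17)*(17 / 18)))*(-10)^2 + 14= 1913 / 119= 16.08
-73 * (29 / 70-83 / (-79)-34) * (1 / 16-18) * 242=-65158205607 / 6320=-10309842.66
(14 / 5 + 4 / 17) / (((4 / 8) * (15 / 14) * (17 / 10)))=4816 / 1445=3.33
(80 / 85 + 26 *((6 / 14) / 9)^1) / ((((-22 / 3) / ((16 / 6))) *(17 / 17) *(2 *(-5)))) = 0.08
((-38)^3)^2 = 3010936384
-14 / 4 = -7 / 2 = -3.50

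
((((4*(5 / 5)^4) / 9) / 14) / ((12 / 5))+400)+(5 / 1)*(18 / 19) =2906915 / 7182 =404.75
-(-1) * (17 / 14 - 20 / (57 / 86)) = -23111 / 798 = -28.96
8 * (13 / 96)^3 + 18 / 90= 121577 / 552960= 0.22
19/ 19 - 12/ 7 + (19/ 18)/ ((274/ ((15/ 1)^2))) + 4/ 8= 0.65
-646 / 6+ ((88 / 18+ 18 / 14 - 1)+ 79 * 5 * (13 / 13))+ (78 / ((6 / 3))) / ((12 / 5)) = 77807 / 252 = 308.76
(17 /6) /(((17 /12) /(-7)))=-14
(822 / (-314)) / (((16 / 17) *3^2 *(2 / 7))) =-16303 / 15072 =-1.08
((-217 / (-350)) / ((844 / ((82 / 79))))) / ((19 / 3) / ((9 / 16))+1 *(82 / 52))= 446121 / 7510217950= 0.00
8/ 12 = 2/ 3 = 0.67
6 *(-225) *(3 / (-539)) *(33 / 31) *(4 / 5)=9720 / 1519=6.40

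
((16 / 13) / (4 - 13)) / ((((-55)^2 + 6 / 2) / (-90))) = 40 / 9841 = 0.00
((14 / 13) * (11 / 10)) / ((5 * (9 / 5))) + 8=4757 / 585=8.13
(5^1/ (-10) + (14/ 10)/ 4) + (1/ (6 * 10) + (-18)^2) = 4858/ 15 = 323.87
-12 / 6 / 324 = -1 / 162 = -0.01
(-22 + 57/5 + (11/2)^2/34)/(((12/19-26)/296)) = 4641909/40970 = 113.30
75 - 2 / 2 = 74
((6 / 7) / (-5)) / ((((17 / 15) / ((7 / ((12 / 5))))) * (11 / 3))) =-45 / 374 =-0.12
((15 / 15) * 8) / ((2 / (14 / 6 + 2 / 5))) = 164 / 15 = 10.93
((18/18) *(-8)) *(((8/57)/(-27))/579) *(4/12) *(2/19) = 128/50791617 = 0.00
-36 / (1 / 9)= -324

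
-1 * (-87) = 87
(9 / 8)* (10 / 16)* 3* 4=135 / 16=8.44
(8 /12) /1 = 2 /3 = 0.67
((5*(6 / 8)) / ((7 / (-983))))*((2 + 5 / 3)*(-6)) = 162195 / 14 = 11585.36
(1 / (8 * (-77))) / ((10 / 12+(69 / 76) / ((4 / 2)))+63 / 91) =-741 / 903595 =-0.00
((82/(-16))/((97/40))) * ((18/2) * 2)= -3690/97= -38.04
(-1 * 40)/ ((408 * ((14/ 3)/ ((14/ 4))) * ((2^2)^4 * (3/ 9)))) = -15/ 17408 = -0.00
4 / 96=1 / 24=0.04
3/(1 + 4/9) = 27/13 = 2.08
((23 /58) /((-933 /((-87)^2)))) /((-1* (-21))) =-667 /4354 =-0.15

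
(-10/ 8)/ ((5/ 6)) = -3/ 2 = -1.50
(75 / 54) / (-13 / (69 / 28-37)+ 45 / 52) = 1.12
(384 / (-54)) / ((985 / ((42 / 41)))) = -896 / 121155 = -0.01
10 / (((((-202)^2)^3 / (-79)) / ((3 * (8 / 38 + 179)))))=-4034925 / 645404251565408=-0.00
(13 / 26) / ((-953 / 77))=-77 / 1906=-0.04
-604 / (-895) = 604 / 895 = 0.67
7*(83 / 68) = 8.54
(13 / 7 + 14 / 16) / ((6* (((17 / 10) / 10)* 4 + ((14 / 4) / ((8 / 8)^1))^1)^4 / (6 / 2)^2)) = 179296875 / 13356208327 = 0.01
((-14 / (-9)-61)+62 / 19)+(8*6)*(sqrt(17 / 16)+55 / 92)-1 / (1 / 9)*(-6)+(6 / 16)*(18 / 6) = 77.12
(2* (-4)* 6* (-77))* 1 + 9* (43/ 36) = 14827/ 4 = 3706.75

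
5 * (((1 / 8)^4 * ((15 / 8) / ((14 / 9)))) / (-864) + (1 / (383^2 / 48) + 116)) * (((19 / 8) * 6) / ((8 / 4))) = 71191733815897455 / 17227231264768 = 4132.51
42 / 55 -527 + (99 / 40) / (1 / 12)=-54619 / 110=-496.54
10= 10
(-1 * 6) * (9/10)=-27/5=-5.40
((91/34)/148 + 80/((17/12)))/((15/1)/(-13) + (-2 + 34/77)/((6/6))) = -284535251/13661880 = -20.83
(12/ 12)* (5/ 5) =1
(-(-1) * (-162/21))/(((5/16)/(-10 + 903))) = -771552/35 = -22044.34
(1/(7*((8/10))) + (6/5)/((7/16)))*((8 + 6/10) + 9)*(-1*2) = -17996/175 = -102.83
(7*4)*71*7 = 13916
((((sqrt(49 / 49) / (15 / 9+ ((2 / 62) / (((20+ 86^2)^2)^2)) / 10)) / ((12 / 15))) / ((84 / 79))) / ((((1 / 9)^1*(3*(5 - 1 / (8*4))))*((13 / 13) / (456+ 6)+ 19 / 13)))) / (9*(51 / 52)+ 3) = 734422185120285443358720 / 29852955554209739457387643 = 0.02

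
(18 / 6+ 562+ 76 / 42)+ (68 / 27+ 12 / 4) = 108170 / 189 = 572.33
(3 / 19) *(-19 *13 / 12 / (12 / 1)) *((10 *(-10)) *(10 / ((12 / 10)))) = 8125 / 36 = 225.69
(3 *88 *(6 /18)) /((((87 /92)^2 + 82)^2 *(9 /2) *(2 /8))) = 50434064384 /4430397732201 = 0.01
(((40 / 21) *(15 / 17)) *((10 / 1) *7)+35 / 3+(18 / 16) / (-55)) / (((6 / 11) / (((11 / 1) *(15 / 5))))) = 31914751 / 4080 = 7822.24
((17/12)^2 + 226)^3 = 35394167353537/2985984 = 11853435.03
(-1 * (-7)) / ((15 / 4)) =28 / 15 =1.87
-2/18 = -1/9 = -0.11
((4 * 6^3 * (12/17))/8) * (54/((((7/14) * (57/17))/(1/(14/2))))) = 46656/133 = 350.80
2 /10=1 /5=0.20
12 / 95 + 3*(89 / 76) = 1383 / 380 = 3.64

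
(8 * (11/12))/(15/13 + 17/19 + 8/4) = 2717/1500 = 1.81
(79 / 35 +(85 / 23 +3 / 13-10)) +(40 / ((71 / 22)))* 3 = 24791931 / 743015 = 33.37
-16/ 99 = -0.16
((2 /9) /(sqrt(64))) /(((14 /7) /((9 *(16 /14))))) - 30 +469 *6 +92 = 20133 /7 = 2876.14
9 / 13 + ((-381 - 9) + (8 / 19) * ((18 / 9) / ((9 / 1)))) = -865223 / 2223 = -389.21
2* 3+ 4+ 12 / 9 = 34 / 3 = 11.33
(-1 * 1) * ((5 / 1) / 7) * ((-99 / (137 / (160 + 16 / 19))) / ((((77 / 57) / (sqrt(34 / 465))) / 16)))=440064 * sqrt(15810) / 208103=265.89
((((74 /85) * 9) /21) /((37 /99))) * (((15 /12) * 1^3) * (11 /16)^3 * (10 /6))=658845 /974848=0.68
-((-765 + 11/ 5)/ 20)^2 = -3636649/ 2500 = -1454.66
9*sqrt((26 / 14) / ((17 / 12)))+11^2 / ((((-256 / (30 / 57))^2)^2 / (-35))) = -2646875 / 34982777061376+18*sqrt(4641) / 119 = 10.30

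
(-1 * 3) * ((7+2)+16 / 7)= -237 / 7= -33.86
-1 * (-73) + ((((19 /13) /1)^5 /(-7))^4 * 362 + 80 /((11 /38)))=325042892272215461822134698625 /501940098258376793978173211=647.57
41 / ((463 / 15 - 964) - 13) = -615 / 14192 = -0.04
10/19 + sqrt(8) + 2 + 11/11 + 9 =2 *sqrt(2) + 238/19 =15.35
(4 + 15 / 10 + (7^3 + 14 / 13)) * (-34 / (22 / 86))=-6644059 / 143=-46461.95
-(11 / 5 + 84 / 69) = -393 / 115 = -3.42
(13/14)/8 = 13/112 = 0.12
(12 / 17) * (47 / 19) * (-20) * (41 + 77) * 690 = -918417600 / 323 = -2843398.14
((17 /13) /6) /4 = 17 /312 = 0.05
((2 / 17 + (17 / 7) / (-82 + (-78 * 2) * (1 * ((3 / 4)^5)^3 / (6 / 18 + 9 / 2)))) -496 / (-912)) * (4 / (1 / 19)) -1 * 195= -16833755908316005 / 114542942811171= -146.96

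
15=15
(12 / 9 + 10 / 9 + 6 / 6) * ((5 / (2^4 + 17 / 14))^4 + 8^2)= 6693574991024 / 30360623049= 220.47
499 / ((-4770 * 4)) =-0.03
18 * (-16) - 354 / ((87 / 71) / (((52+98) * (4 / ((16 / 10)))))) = -3150102 / 29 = -108624.21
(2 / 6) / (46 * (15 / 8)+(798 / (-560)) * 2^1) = 5 / 1251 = 0.00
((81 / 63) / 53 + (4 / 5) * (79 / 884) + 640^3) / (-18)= -53733621779627 / 3689595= -14563555.56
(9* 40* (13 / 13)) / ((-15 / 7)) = -168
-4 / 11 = -0.36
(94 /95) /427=94 /40565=0.00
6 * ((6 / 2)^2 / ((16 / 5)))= 135 / 8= 16.88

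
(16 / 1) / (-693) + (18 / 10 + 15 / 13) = 132016 / 45045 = 2.93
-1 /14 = -0.07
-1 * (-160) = 160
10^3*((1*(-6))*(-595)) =3570000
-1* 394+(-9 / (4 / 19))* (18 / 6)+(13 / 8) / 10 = -41767 / 80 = -522.09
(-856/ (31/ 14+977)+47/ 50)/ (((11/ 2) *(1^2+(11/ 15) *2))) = 135369/ 27897815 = 0.00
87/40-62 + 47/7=-14871/280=-53.11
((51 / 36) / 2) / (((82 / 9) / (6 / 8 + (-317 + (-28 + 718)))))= 76245 / 2624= 29.06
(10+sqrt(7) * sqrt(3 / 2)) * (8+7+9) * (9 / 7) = 108 * sqrt(42) / 7+2160 / 7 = 408.56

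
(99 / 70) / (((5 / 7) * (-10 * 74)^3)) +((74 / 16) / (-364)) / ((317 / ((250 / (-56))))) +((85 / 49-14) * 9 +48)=-127623889311125173 / 2045661927400000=-62.39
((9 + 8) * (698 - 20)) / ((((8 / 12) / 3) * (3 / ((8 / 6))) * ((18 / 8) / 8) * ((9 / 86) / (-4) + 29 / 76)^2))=10504162254848 / 16188987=648846.17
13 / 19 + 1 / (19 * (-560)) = 7279 / 10640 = 0.68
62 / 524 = 31 / 262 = 0.12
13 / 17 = 0.76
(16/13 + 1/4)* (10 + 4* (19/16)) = 4543/208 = 21.84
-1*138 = -138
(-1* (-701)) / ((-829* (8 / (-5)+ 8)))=-3505 / 26528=-0.13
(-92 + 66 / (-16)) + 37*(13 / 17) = -9225 / 136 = -67.83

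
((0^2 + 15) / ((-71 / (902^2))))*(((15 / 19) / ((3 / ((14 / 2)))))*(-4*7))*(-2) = -23919957600 / 1349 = -17731621.65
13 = 13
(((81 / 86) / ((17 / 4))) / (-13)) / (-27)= 6 / 9503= 0.00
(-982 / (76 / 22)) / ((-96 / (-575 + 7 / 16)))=-49651393 / 29184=-1701.32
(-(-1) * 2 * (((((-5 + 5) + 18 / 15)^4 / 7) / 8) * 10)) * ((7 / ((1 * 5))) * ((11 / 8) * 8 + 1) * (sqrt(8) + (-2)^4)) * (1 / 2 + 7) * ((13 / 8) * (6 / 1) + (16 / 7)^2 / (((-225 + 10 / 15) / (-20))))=7858870776 * sqrt(2) / 4122125 + 62870966208 / 4122125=17948.29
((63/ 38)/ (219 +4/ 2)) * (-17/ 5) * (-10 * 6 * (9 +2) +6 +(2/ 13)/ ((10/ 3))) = 2677941/ 160550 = 16.68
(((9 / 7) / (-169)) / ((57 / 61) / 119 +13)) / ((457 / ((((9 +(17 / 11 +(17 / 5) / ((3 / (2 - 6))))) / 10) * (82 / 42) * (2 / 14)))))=-2636054 / 12283555309025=-0.00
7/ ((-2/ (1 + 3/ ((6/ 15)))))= -119/ 4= -29.75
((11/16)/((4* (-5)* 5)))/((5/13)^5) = -4084223/5000000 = -0.82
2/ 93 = 0.02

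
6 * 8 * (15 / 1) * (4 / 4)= 720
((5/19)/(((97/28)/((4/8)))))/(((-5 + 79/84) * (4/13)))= -19110/628463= -0.03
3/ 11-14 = -151/ 11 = -13.73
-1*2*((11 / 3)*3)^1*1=-22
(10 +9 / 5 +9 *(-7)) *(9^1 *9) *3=-62208 / 5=-12441.60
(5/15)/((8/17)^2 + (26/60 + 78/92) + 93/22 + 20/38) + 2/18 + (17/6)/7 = 18698375315/32852957634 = 0.57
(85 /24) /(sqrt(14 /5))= 85 * sqrt(70) /336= 2.12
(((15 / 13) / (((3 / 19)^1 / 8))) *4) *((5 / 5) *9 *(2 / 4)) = 13680 / 13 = 1052.31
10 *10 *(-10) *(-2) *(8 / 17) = 16000 / 17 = 941.18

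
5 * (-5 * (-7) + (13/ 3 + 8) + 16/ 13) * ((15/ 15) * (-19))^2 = 87658.21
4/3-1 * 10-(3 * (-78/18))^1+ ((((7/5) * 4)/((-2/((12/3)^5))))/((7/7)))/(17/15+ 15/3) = -31957/69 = -463.14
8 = 8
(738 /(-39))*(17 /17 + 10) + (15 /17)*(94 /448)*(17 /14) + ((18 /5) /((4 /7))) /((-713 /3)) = -30223826391 /145337920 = -207.96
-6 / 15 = -2 / 5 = -0.40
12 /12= 1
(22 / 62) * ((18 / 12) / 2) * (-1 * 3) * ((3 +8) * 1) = -8.78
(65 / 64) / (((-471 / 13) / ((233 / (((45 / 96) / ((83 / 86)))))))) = -3268291 / 243036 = -13.45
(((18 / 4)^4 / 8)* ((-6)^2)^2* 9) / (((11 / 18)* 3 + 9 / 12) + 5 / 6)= 14348907 / 82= 174986.67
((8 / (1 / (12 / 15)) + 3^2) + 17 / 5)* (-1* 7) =-658 / 5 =-131.60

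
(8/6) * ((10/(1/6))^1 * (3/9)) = 80/3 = 26.67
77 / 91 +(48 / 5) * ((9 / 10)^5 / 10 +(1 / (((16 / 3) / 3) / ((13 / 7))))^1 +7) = 2236370377 / 28437500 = 78.64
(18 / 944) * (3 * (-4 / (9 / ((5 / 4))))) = -15 / 472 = -0.03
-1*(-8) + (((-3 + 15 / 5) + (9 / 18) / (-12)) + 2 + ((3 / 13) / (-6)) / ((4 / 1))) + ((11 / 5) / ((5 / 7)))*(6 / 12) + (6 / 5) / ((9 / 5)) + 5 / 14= 28466 / 2275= 12.51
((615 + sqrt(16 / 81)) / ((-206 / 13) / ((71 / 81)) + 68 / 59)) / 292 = -301637323 / 2422253880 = -0.12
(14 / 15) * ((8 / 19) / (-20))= -0.02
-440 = -440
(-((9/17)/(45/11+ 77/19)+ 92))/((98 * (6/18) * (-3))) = 2663809/2835532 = 0.94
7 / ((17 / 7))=2.88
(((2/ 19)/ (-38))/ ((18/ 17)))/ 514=-17/ 3339972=-0.00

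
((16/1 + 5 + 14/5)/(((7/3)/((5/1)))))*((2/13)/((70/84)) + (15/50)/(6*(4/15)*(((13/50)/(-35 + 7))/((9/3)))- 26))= 6025599/682630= 8.83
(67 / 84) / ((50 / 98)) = 469 / 300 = 1.56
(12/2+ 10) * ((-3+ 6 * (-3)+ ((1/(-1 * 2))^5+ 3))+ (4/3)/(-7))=-12245/42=-291.55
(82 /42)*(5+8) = 533 /21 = 25.38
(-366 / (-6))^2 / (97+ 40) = 3721 / 137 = 27.16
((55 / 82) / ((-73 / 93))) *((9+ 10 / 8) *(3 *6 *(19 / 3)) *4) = -291555 / 73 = -3993.90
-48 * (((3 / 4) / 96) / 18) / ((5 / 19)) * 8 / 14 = -19 / 420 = -0.05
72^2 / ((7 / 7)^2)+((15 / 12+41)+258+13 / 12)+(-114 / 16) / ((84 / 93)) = 5477.44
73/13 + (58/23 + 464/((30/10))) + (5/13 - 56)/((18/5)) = 20335/138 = 147.36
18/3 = 6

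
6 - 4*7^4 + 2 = -9596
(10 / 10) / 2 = 1 / 2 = 0.50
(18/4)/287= 0.02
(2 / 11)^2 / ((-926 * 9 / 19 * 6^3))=-19 / 54454356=-0.00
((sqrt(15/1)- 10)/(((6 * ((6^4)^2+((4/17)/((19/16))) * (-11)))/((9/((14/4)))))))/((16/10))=-24225/15190427392+4845 * sqrt(15)/30380854784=-0.00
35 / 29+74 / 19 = 2811 / 551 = 5.10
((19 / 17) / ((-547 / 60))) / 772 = -285 / 1794707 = -0.00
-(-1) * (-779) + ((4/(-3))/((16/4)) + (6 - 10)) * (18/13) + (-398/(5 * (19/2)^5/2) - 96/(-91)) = -883214450757/1126625045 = -783.95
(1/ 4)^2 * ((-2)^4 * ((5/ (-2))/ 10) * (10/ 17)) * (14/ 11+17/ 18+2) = -4175/ 6732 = -0.62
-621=-621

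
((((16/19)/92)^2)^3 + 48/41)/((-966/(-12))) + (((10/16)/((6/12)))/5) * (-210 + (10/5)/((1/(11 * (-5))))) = -3677133384043972044784/45972524675130802609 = -79.99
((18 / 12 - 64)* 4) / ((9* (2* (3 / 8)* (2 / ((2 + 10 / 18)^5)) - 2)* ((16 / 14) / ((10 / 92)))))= 48972175 / 36818244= 1.33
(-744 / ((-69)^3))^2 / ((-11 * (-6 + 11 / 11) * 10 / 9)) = 30752 / 366388825275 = 0.00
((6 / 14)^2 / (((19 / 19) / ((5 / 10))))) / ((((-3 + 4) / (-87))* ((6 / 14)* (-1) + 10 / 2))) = -783 / 448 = -1.75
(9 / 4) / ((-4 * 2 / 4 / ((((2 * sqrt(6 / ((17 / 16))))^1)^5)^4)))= -78426848938210222562869248 / 2015993900449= -38902324516330.67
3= 3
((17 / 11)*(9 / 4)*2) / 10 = 153 / 220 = 0.70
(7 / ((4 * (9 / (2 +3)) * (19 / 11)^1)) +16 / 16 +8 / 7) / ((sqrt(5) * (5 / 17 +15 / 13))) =572611 * sqrt(5) / 1532160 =0.84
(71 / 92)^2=5041 / 8464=0.60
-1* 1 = -1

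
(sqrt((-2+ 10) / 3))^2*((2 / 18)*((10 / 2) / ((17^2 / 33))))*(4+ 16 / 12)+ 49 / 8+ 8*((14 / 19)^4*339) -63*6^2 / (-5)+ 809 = 84161060728127 / 40675790520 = 2069.07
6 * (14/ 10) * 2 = 84/ 5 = 16.80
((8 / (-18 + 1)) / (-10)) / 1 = 4 / 85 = 0.05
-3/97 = -0.03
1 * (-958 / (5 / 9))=-8622 / 5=-1724.40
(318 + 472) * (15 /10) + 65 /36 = 42725 /36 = 1186.81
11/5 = 2.20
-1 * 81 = -81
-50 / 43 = -1.16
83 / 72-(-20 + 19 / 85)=128087 / 6120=20.93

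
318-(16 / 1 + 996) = -694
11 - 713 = -702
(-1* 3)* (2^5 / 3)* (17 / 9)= -544 / 9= -60.44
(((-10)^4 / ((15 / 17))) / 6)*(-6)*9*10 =-1020000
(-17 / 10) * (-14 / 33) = 119 / 165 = 0.72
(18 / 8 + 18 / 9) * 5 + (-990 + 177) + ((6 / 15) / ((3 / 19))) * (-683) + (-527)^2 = 16512419 / 60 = 275206.98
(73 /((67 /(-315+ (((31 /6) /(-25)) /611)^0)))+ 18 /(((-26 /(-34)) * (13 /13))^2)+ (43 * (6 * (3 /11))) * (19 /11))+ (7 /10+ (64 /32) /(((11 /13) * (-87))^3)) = -18766854940677527 /99242414232390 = -189.10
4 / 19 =0.21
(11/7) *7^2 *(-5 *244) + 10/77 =-7233370/77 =-93939.87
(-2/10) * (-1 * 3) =0.60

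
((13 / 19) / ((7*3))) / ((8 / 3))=13 / 1064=0.01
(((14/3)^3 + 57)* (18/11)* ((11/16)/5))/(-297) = -4283/35640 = -0.12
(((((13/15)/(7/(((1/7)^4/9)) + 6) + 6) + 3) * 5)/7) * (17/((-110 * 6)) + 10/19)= 3.22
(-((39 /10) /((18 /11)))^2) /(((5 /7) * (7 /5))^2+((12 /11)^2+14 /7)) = -14641 /10800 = -1.36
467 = 467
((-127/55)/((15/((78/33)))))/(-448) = 1651/2032800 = 0.00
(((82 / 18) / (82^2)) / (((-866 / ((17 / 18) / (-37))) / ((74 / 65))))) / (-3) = -17 / 2243269080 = -0.00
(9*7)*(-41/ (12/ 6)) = -2583/ 2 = -1291.50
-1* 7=-7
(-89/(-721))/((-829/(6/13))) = -534/7770217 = -0.00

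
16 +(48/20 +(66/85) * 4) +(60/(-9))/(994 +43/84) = 152661692/7100815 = 21.50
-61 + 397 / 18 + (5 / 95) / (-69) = -306343 / 7866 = -38.95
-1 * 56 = -56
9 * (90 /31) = 810 /31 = 26.13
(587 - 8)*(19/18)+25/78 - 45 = 566.49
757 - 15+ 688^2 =474086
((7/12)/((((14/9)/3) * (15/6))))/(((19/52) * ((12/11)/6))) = 1287/190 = 6.77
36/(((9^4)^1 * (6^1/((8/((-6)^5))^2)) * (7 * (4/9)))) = 1/3214155168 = 0.00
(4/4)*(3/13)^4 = 81/28561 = 0.00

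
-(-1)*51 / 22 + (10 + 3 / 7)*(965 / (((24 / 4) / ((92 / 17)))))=9079.26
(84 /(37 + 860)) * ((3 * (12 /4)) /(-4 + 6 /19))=-342 /1495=-0.23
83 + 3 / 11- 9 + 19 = 1026 / 11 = 93.27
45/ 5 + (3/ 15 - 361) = -1759/ 5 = -351.80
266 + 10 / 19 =5064 / 19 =266.53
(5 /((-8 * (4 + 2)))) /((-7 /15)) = 25 /112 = 0.22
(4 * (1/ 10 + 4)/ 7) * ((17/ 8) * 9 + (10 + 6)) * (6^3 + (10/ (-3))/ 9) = 33537631/ 1890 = 17744.78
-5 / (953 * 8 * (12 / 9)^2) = -45 / 121984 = -0.00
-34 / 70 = -17 / 35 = -0.49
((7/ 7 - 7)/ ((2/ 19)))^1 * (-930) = 53010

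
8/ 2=4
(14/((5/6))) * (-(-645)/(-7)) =-1548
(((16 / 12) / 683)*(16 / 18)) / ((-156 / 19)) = -152 / 719199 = -0.00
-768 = -768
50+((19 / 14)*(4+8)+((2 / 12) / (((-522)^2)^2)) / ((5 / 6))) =172254270193927 / 2598663558960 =66.29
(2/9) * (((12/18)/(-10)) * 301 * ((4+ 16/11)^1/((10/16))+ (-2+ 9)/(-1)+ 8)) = -64414/1485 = -43.38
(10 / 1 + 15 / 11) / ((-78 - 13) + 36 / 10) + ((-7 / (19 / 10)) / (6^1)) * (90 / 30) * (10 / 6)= -46150 / 14421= -3.20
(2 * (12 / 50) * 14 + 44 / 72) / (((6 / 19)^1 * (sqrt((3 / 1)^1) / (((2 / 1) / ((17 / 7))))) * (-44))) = -438767 * sqrt(3) / 3029400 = -0.25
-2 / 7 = -0.29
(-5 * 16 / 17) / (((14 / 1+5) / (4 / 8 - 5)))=360 / 323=1.11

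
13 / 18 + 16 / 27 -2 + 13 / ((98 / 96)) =31883 / 2646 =12.05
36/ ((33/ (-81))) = -88.36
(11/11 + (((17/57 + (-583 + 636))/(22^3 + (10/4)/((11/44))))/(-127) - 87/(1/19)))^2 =4061333939336669756761/1488156459310161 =2729104.13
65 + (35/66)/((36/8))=19340/297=65.12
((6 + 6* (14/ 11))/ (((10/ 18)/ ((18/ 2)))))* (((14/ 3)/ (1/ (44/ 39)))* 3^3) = 408240/ 13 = 31403.08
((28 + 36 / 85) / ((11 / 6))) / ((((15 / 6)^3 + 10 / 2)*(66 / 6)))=38656 / 565675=0.07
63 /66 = 21 /22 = 0.95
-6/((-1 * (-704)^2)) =3/247808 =0.00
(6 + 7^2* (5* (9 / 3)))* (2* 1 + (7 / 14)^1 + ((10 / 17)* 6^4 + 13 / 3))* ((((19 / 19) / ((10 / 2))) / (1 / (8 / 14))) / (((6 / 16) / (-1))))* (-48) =4960993024 / 595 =8337803.40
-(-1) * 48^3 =110592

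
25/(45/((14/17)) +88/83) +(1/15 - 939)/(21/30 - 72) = 1885368086/138451053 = 13.62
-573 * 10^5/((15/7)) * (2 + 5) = -187180000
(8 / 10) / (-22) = -2 / 55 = -0.04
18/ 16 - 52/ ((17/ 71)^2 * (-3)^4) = -1886375/ 187272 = -10.07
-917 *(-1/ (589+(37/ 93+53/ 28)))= 2387868/ 1539721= 1.55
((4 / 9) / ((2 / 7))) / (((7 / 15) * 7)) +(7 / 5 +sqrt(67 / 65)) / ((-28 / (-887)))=887 * sqrt(4355) / 1820 +18827 / 420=76.99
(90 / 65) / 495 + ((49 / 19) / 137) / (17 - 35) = 58673 / 33500610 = 0.00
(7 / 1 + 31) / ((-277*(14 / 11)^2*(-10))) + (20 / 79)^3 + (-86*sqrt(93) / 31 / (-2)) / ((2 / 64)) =3305176661 / 133840366940 + 1376*sqrt(93) / 31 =428.08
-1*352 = -352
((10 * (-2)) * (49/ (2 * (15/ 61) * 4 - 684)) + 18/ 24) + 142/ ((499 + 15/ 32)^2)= 23248229096519/ 10628003447556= 2.19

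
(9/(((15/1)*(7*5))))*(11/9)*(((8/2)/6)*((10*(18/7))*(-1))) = -88/245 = -0.36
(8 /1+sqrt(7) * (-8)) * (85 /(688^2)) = 85 /59168 -85 * sqrt(7) /59168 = -0.00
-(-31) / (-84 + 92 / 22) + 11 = 9317 / 878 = 10.61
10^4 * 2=20000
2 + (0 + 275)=277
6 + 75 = 81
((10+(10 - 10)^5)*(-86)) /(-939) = 860 /939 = 0.92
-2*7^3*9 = -6174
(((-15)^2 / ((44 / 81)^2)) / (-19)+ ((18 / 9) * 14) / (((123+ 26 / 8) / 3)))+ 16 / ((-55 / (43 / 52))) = -9588836581 / 241486960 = -39.71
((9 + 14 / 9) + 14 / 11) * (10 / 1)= 11710 / 99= 118.28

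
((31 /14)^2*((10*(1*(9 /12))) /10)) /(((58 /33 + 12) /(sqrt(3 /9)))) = 31713*sqrt(3) /355936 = 0.15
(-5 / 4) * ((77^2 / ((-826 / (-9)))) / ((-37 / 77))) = 2934855 / 17464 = 168.05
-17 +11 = -6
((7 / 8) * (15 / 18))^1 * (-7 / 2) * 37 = -9065 / 96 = -94.43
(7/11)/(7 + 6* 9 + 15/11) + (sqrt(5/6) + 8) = sqrt(30)/6 + 785/98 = 8.92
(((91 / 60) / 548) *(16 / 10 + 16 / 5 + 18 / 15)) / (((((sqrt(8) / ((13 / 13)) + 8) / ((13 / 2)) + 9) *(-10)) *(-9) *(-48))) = -157339 / 418004755200 + 1183 *sqrt(2) / 104501188800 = -0.00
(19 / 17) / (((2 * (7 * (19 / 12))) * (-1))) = -6 / 119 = -0.05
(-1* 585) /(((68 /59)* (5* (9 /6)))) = -2301 /34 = -67.68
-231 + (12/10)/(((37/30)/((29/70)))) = -298623/1295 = -230.60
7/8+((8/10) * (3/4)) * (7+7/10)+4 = 1899/200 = 9.50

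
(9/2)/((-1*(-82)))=9/164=0.05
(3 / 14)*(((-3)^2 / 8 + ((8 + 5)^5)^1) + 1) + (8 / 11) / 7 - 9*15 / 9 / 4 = 98017421 / 1232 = 79559.59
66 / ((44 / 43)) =129 / 2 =64.50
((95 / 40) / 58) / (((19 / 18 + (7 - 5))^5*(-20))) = -1121931 / 145952468750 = -0.00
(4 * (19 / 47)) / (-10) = -38 / 235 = -0.16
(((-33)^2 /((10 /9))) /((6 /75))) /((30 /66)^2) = 1185921 /20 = 59296.05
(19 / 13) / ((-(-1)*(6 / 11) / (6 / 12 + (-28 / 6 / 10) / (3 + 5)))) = 11077 / 9360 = 1.18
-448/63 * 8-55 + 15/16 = -110.95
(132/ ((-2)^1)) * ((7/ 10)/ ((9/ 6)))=-154/ 5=-30.80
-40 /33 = -1.21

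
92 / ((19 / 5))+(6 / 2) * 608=35116 / 19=1848.21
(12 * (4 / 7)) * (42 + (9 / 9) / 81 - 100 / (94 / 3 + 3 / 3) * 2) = 643408 / 2619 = 245.67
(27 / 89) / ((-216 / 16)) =-2 / 89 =-0.02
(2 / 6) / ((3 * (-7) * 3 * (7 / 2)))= -0.00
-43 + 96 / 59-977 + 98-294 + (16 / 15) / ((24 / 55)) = -643534 / 531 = -1211.93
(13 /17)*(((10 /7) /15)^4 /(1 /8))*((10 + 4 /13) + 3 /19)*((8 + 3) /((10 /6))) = 727936 /20939121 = 0.03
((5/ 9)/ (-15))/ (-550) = 1/ 14850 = 0.00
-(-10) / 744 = 5 / 372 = 0.01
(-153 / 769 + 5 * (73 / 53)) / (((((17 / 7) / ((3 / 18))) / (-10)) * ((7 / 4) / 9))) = -16354560 / 692869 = -23.60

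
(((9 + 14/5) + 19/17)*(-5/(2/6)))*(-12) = 39528/17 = 2325.18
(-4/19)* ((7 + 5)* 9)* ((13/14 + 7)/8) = -2997/133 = -22.53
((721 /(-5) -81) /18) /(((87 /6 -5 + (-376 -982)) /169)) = 190294 /121365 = 1.57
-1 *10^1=-10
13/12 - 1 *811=-9719/12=-809.92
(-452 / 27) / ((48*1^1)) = -113 / 324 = -0.35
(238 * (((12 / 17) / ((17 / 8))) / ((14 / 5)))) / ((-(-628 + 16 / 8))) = 240 / 5321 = 0.05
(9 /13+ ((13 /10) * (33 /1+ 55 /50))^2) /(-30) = -255559357 /3900000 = -65.53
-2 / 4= -1 / 2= -0.50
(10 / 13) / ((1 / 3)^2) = 6.92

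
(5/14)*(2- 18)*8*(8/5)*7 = -512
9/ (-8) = -9/ 8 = -1.12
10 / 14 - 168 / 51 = -2.58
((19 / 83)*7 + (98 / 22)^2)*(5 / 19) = 1076880 / 190817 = 5.64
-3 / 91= -0.03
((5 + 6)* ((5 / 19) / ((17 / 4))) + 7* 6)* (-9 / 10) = -38.41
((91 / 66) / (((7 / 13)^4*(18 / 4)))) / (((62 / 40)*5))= 1485172 / 3158001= 0.47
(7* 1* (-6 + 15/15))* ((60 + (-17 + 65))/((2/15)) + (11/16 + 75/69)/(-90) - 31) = -180598789/6624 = -27264.31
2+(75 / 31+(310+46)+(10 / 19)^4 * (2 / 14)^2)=360.42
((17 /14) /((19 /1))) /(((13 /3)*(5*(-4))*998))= -51 /69021680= -0.00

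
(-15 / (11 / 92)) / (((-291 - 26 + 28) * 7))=1380 / 22253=0.06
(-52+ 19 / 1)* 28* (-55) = 50820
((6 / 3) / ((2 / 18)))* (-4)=-72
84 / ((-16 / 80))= -420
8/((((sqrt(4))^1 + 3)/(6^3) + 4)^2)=373248/755161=0.49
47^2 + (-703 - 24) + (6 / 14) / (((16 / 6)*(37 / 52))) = 767793 / 518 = 1482.23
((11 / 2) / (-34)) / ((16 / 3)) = -33 / 1088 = -0.03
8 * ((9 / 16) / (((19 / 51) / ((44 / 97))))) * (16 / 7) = 161568 / 12901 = 12.52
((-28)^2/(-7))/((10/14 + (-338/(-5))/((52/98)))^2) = -0.01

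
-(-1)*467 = 467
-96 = -96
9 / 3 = 3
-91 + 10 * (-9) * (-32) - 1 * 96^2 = -6427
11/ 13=0.85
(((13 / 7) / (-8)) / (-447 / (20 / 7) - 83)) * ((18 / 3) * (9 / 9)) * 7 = 195 / 4789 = 0.04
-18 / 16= -9 / 8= -1.12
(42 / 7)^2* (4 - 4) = 0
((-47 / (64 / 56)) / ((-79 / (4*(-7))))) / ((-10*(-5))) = -2303 / 7900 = -0.29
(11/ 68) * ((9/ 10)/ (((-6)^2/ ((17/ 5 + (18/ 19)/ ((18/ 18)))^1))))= 0.02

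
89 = 89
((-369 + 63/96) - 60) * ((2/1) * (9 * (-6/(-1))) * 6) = -1110267/4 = -277566.75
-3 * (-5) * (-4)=-60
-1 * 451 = -451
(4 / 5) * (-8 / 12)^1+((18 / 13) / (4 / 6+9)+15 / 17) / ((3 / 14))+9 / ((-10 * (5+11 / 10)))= 24073903 / 5864235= 4.11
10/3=3.33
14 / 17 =0.82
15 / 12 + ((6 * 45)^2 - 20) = 291525 / 4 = 72881.25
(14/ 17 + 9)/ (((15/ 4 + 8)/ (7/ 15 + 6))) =64796/ 11985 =5.41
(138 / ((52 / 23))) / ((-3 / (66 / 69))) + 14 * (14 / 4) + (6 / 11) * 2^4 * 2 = 46.99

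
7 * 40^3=448000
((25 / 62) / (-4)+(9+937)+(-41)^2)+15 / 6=652091 / 248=2629.40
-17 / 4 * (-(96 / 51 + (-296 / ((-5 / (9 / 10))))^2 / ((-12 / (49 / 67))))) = -30455179 / 41875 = -727.29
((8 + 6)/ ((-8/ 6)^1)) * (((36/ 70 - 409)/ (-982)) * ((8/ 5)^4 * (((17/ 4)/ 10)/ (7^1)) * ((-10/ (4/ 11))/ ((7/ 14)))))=1026638976/ 10740625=95.58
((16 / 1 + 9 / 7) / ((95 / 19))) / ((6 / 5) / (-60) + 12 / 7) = 1210 / 593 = 2.04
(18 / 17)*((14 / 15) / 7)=12 / 85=0.14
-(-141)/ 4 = 141/ 4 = 35.25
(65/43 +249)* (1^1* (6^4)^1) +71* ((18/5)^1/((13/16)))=908312544/2795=324977.65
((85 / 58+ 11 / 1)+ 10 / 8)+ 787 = 92883 / 116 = 800.72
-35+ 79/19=-586/19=-30.84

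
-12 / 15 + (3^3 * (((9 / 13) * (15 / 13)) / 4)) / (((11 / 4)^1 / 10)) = 174814 / 9295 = 18.81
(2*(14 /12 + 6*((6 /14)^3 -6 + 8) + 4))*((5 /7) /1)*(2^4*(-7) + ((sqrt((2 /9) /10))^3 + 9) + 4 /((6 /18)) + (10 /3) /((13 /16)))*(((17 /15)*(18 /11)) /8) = -2091409513 /4120116 + 617117*sqrt(5) /71309700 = -507.59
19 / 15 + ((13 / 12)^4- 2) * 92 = -1451933 / 25920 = -56.02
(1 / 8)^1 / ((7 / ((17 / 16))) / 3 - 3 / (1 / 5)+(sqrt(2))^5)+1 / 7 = 2512295 / 19217912 - 2601 * sqrt(2) / 686354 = 0.13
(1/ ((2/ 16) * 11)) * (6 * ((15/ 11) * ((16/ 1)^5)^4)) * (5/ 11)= 4352132950612665028942233600/ 1331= 3269821901286750585230829.00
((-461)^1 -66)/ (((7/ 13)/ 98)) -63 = -95977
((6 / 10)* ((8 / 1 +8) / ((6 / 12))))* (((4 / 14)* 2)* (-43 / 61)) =-16512 / 2135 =-7.73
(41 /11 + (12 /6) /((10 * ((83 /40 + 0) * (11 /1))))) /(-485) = -3411 /442805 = -0.01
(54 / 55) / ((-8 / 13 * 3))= -0.53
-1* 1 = -1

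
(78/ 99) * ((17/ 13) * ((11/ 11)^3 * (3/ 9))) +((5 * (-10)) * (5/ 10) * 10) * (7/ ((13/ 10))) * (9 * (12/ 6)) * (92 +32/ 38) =-55010331602/ 24453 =-2249635.28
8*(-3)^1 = -24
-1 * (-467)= 467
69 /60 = 23 /20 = 1.15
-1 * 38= -38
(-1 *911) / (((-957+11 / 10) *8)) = 4555 / 38236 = 0.12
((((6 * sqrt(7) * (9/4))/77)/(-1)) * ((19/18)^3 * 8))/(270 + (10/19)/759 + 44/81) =-8992149 * sqrt(7)/1474772152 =-0.02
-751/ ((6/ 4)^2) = -3004/ 9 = -333.78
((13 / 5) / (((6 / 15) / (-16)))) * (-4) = 416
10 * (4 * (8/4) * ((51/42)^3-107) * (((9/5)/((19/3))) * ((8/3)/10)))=-4157208/6517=-637.90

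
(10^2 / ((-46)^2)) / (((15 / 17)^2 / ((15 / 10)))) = 289 / 3174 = 0.09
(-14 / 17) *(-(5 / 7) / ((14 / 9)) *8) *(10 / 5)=720 / 119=6.05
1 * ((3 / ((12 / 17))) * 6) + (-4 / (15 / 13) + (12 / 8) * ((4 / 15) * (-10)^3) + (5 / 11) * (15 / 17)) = -2118143 / 5610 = -377.57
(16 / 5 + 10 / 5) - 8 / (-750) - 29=-8921 / 375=-23.79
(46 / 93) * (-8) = -368 / 93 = -3.96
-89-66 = -155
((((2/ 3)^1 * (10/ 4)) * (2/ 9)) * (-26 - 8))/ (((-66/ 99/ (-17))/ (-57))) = 54910/ 3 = 18303.33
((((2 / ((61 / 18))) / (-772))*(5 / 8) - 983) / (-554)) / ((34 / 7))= 648080419 / 1774049824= 0.37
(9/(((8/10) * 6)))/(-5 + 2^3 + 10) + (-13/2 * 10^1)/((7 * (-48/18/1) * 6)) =1055/1456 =0.72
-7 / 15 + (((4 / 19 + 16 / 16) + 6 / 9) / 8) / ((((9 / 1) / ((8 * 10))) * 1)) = 4153 / 2565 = 1.62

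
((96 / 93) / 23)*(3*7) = 672 / 713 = 0.94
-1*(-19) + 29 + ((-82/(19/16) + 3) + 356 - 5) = 6326/19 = 332.95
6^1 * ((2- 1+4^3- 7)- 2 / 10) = 346.80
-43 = -43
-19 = -19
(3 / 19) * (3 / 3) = 3 / 19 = 0.16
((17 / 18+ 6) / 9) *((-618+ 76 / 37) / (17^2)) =-1424375 / 866133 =-1.64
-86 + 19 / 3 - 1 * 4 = -251 / 3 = -83.67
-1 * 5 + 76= 71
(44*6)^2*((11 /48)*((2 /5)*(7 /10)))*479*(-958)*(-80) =164175498009.60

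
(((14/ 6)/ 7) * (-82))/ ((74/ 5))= -205/ 111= -1.85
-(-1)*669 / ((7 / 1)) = 669 / 7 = 95.57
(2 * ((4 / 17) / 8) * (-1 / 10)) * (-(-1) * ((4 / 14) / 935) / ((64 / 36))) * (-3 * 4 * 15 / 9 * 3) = 0.00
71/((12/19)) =112.42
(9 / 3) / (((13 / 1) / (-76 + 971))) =2685 / 13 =206.54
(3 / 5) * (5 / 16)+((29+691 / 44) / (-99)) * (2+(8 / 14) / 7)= -30593 / 40656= -0.75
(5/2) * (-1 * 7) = -35/2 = -17.50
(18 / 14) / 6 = 3 / 14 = 0.21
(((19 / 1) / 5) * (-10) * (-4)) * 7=1064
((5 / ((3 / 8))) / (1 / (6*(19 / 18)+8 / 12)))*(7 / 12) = 490 / 9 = 54.44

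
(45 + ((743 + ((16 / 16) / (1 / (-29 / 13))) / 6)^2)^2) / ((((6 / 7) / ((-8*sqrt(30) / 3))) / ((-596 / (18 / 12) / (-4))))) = -11742173099891677825235*sqrt(30) / 124925814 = -514821787028022.42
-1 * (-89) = 89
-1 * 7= -7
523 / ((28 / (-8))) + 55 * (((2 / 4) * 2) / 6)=-5891 / 42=-140.26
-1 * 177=-177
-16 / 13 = -1.23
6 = 6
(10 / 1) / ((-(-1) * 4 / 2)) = 5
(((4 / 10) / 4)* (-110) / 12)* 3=-11 / 4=-2.75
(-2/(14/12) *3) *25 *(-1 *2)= 1800/7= 257.14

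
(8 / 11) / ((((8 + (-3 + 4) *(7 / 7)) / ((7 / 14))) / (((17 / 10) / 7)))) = 34 / 3465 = 0.01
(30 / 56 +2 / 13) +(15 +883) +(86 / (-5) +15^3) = 7746811 / 1820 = 4256.49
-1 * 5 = -5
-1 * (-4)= 4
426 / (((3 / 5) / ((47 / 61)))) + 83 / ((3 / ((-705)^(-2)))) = 547.05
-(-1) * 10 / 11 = 10 / 11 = 0.91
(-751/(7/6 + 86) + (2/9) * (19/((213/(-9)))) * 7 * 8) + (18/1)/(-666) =-76802113/4121763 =-18.63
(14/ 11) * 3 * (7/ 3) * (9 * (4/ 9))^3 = 6272/ 11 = 570.18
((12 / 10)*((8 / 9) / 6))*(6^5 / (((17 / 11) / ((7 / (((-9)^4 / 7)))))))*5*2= 275968 / 4131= 66.80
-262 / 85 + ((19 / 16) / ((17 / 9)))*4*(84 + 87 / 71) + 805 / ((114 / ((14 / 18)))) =2683902511 / 12383820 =216.73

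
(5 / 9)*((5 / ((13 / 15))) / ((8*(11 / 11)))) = 125 / 312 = 0.40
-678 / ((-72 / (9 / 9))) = 113 / 12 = 9.42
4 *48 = 192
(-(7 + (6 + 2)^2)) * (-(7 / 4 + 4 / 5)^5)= 24496792821 / 3200000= 7655.25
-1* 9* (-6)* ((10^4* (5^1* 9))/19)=24300000/19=1278947.37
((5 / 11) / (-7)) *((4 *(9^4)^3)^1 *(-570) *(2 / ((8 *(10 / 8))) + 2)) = 643939343176680 / 7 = 91991334739525.71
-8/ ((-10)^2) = -2/ 25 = -0.08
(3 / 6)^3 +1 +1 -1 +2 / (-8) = 7 / 8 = 0.88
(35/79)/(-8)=-35/632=-0.06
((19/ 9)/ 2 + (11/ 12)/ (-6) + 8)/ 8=641/ 576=1.11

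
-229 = -229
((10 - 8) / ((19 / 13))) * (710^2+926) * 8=105045408 / 19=5528705.68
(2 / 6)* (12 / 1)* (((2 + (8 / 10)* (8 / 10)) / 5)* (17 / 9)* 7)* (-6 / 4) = -5236 / 125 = -41.89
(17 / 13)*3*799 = 40749 / 13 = 3134.54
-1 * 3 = -3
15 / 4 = 3.75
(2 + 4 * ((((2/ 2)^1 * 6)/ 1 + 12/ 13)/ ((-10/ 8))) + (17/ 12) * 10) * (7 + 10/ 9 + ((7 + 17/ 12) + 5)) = -361925/ 2808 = -128.89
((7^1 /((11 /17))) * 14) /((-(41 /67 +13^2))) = -55811 /62502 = -0.89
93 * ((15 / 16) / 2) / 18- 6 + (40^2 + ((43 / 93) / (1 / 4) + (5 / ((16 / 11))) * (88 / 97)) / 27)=1596.61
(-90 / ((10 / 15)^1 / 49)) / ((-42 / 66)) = 10395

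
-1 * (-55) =55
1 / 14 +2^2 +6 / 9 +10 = 619 / 42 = 14.74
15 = 15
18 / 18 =1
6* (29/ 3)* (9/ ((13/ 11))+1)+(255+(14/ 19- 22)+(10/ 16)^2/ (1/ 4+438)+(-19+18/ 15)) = 24788909371/ 34639280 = 715.63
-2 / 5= -0.40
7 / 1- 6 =1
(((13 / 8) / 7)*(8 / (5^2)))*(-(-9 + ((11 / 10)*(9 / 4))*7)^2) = -1441557 / 280000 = -5.15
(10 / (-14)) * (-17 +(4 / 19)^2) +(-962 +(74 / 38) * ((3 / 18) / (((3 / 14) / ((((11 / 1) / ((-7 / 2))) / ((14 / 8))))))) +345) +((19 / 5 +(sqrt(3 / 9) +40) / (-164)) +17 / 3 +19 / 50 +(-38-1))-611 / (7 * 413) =-637.22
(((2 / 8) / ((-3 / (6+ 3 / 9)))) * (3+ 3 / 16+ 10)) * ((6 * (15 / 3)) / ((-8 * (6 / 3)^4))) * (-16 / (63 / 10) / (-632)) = 100225 / 15289344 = 0.01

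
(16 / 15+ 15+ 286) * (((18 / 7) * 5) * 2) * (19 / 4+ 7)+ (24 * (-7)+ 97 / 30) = 19131529 / 210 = 91102.52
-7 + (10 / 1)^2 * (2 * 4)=793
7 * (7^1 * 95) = 4655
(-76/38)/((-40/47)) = 47/20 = 2.35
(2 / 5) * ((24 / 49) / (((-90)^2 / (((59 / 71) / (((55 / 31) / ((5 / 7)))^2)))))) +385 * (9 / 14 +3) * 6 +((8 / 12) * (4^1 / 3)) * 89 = 591326843093171 / 69616094625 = 8494.11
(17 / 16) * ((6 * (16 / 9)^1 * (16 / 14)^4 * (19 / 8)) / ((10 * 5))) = 165376 / 180075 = 0.92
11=11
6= 6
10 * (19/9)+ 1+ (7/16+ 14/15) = 16907/720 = 23.48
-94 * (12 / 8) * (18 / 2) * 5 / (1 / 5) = -31725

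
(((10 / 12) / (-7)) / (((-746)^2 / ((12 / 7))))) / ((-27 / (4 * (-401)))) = -4010 / 184067667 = -0.00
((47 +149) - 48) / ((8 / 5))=185 / 2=92.50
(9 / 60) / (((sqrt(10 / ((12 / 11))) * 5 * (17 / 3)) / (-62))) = -279 * sqrt(330) / 46750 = -0.11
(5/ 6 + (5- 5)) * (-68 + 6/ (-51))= -965/ 17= -56.76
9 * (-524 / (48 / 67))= -26331 / 4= -6582.75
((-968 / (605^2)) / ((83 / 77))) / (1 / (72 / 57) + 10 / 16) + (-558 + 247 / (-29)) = -6374882213 / 11252725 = -566.52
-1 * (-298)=298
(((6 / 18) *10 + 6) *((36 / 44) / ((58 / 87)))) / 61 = 126 / 671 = 0.19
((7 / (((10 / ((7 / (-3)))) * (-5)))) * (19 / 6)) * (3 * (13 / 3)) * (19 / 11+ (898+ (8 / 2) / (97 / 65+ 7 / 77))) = 8498472437 / 700425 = 12133.31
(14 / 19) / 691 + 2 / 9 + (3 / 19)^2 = 557267 / 2245059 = 0.25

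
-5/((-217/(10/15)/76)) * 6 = 1520/217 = 7.00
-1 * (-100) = 100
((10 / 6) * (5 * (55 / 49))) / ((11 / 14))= 250 / 21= 11.90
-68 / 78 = -34 / 39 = -0.87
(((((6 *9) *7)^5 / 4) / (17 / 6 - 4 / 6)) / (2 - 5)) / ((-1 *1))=3858593279184 / 13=296814867629.54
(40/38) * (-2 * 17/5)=-7.16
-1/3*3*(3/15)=-1/5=-0.20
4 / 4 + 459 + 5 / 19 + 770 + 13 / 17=397622 / 323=1231.03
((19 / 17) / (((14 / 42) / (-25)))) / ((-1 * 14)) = 1425 / 238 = 5.99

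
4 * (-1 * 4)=-16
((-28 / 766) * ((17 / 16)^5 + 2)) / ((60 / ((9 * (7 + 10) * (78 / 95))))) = -48967316307 / 190762188800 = -0.26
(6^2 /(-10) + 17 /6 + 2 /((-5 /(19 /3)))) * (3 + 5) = -26.40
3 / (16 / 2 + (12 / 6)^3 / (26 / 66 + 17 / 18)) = 795 / 3704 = 0.21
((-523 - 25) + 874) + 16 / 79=25770 / 79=326.20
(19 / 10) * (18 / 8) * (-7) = -1197 / 40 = -29.92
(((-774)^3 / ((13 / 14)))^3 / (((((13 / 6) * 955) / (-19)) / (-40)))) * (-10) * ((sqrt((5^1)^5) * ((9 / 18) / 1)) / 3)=10395283784757799250595605372928000 * sqrt(5) / 5455151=4261029839159306741852377000.00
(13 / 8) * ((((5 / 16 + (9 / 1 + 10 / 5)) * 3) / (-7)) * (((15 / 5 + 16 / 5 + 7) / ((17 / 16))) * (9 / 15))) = -698841 / 11900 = -58.73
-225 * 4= -900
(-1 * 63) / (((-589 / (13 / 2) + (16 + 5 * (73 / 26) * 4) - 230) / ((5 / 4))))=819 / 2584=0.32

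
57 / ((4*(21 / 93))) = 1767 / 28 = 63.11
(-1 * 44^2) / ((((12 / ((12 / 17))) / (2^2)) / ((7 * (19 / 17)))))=-1029952 / 289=-3563.85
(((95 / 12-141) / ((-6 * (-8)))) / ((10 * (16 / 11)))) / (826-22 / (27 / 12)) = -17567 / 75223040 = -0.00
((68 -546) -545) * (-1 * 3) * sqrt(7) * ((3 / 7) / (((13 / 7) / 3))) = 27621 * sqrt(7) / 13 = 5621.41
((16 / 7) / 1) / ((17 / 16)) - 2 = 18 / 119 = 0.15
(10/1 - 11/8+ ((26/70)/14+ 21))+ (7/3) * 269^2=992967271/5880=168871.98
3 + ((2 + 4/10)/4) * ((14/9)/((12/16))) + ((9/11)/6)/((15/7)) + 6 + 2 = 12.31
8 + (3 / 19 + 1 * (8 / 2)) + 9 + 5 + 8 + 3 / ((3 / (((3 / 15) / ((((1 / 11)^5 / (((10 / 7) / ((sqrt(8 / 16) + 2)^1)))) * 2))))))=12271677 / 931 - 161051 * sqrt(2) / 49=8533.00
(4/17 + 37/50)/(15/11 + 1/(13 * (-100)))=237094/331313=0.72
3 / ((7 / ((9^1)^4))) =19683 / 7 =2811.86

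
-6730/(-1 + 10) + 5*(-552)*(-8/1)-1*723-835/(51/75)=2965336/153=19381.28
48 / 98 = 24 / 49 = 0.49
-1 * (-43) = 43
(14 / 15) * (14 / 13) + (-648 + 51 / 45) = -41981 / 65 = -645.86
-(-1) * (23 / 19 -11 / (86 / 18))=-1.09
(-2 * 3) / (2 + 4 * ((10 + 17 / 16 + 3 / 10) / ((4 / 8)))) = -60 / 929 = -0.06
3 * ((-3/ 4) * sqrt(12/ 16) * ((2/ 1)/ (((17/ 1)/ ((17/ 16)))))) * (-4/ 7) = 9 * sqrt(3)/ 112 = 0.14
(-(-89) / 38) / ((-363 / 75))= -2225 / 4598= -0.48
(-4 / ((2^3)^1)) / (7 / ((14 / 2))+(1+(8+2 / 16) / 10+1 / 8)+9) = -8 / 191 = -0.04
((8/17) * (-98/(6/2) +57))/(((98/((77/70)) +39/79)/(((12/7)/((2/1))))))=1014992/9264031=0.11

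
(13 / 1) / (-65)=-1 / 5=-0.20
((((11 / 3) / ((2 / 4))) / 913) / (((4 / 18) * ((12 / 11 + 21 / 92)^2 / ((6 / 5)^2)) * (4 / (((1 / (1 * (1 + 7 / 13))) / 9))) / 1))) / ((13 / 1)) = 256036 / 6163528125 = 0.00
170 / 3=56.67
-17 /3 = -5.67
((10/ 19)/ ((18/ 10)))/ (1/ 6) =100/ 57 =1.75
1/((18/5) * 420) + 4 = 6049/1512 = 4.00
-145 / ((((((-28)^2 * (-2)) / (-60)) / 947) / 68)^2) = -8455675757625 / 9604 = -880432711.12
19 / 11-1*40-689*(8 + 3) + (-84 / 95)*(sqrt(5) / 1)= -83790 / 11-84*sqrt(5) / 95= -7619.25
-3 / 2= -1.50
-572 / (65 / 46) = -404.80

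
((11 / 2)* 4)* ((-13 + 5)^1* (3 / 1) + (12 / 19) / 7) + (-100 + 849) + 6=30455 / 133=228.98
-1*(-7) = 7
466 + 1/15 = 6991/15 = 466.07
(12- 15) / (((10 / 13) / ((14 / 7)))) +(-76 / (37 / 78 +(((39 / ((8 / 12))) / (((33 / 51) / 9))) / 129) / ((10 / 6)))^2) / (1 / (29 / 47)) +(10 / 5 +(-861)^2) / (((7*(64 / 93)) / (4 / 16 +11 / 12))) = 208326022503738995951 / 1160404610103680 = 179528.78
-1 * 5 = -5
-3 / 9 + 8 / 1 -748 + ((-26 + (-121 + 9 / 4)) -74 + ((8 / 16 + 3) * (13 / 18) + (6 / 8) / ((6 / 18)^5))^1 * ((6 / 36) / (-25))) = -2592851 / 2700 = -960.32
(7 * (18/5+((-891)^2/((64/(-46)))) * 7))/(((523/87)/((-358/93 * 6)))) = 69666055370919/648520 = 107423140.95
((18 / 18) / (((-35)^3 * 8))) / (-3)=1 / 1029000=0.00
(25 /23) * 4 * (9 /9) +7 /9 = 1061 /207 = 5.13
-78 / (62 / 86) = -3354 / 31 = -108.19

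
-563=-563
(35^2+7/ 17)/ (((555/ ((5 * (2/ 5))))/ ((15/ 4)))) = 10416/ 629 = 16.56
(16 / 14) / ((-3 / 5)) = -40 / 21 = -1.90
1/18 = 0.06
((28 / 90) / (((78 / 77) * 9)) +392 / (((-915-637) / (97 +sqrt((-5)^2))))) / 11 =-39419422 / 16853265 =-2.34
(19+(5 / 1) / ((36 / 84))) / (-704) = -23 / 528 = -0.04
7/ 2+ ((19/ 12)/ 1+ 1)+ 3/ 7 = 547/ 84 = 6.51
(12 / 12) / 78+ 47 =3667 / 78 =47.01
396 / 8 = 99 / 2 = 49.50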